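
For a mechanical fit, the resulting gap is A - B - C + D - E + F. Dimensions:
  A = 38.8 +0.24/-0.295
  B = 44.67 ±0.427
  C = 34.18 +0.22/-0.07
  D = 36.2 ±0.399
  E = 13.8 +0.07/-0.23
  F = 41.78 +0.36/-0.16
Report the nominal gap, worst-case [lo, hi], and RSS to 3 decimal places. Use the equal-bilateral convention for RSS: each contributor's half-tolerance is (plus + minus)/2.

Stack each dimension's contribution:
  +A: nom +38.800 → Σnom=38.800; wc +0.240/-0.295 → slack +0.240/-0.295; half-tol=0.267, Σhalf²=0.071556
  -B: nom -44.670 → Σnom=-5.870; wc +0.427/-0.427 → slack +0.667/-0.722; half-tol=0.427, Σhalf²=0.253885
  -C: nom -34.180 → Σnom=-40.050; wc +0.070/-0.220 → slack +0.737/-0.942; half-tol=0.145, Σhalf²=0.274910
  +D: nom +36.200 → Σnom=-3.850; wc +0.399/-0.399 → slack +1.136/-1.341; half-tol=0.399, Σhalf²=0.434111
  -E: nom -13.800 → Σnom=-17.650; wc +0.230/-0.070 → slack +1.366/-1.411; half-tol=0.150, Σhalf²=0.456611
  +F: nom +41.780 → Σnom=24.130; wc +0.360/-0.160 → slack +1.726/-1.571; half-tol=0.260, Σhalf²=0.524211
Nominal = 24.130. Worst-case = [24.130 - 1.571, 24.130 + 1.726] = [22.559, 25.856]. RSS = √0.524211 = 0.724.

nominal=24.130 wc=[22.559,25.856] rss=0.724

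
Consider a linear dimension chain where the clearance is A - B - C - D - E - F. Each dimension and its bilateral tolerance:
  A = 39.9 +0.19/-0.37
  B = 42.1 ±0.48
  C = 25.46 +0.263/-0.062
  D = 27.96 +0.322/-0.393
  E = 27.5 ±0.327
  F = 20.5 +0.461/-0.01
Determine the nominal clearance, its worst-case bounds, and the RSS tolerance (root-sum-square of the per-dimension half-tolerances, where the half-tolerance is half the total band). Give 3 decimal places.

Stack each dimension's contribution:
  +A: nom +39.900 → Σnom=39.900; wc +0.190/-0.370 → slack +0.190/-0.370; half-tol=0.280, Σhalf²=0.078400
  -B: nom -42.100 → Σnom=-2.200; wc +0.480/-0.480 → slack +0.670/-0.850; half-tol=0.480, Σhalf²=0.308800
  -C: nom -25.460 → Σnom=-27.660; wc +0.062/-0.263 → slack +0.732/-1.113; half-tol=0.163, Σhalf²=0.335206
  -D: nom -27.960 → Σnom=-55.620; wc +0.393/-0.322 → slack +1.125/-1.435; half-tol=0.358, Σhalf²=0.463013
  -E: nom -27.500 → Σnom=-83.120; wc +0.327/-0.327 → slack +1.452/-1.762; half-tol=0.327, Σhalf²=0.569942
  -F: nom -20.500 → Σnom=-103.620; wc +0.010/-0.461 → slack +1.462/-2.223; half-tol=0.236, Σhalf²=0.625402
Nominal = -103.620. Worst-case = [-103.620 - 2.223, -103.620 + 1.462] = [-105.843, -102.158]. RSS = √0.625402 = 0.791.

nominal=-103.620 wc=[-105.843,-102.158] rss=0.791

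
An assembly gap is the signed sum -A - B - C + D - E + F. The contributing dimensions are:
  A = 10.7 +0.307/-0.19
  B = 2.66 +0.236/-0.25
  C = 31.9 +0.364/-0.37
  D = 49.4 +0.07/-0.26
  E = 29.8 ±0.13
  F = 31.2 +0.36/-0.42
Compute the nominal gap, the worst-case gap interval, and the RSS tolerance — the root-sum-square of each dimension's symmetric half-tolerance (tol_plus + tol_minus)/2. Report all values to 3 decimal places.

nominal=5.540 wc=[3.823,6.910] rss=0.672

Stack each dimension's contribution:
  -A: nom -10.700 → Σnom=-10.700; wc +0.190/-0.307 → slack +0.190/-0.307; half-tol=0.248, Σhalf²=0.061752
  -B: nom -2.660 → Σnom=-13.360; wc +0.250/-0.236 → slack +0.440/-0.543; half-tol=0.243, Σhalf²=0.120801
  -C: nom -31.900 → Σnom=-45.260; wc +0.370/-0.364 → slack +0.810/-0.907; half-tol=0.367, Σhalf²=0.255490
  +D: nom +49.400 → Σnom=4.140; wc +0.070/-0.260 → slack +0.880/-1.167; half-tol=0.165, Σhalf²=0.282715
  -E: nom -29.800 → Σnom=-25.660; wc +0.130/-0.130 → slack +1.010/-1.297; half-tol=0.130, Σhalf²=0.299615
  +F: nom +31.200 → Σnom=5.540; wc +0.360/-0.420 → slack +1.370/-1.717; half-tol=0.390, Σhalf²=0.451715
Nominal = 5.540. Worst-case = [5.540 - 1.717, 5.540 + 1.370] = [3.823, 6.910]. RSS = √0.451715 = 0.672.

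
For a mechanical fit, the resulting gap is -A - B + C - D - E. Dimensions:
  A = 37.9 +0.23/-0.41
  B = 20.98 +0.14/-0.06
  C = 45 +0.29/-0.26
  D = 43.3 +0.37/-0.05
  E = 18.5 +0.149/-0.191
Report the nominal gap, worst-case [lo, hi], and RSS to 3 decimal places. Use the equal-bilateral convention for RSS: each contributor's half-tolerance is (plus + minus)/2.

nominal=-75.680 wc=[-76.829,-74.679] rss=0.511

Stack each dimension's contribution:
  -A: nom -37.900 → Σnom=-37.900; wc +0.410/-0.230 → slack +0.410/-0.230; half-tol=0.320, Σhalf²=0.102400
  -B: nom -20.980 → Σnom=-58.880; wc +0.060/-0.140 → slack +0.470/-0.370; half-tol=0.100, Σhalf²=0.112400
  +C: nom +45.000 → Σnom=-13.880; wc +0.290/-0.260 → slack +0.760/-0.630; half-tol=0.275, Σhalf²=0.188025
  -D: nom -43.300 → Σnom=-57.180; wc +0.050/-0.370 → slack +0.810/-1.000; half-tol=0.210, Σhalf²=0.232125
  -E: nom -18.500 → Σnom=-75.680; wc +0.191/-0.149 → slack +1.001/-1.149; half-tol=0.170, Σhalf²=0.261025
Nominal = -75.680. Worst-case = [-75.680 - 1.149, -75.680 + 1.001] = [-76.829, -74.679]. RSS = √0.261025 = 0.511.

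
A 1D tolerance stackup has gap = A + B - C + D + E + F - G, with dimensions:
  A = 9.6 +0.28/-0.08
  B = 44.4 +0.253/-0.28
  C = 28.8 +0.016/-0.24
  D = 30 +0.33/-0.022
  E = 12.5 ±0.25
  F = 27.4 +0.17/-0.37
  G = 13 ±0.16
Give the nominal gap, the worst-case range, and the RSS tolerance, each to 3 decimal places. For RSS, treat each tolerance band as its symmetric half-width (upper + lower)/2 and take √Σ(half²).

nominal=82.100 wc=[80.922,83.783] rss=0.558

Stack each dimension's contribution:
  +A: nom +9.600 → Σnom=9.600; wc +0.280/-0.080 → slack +0.280/-0.080; half-tol=0.180, Σhalf²=0.032400
  +B: nom +44.400 → Σnom=54.000; wc +0.253/-0.280 → slack +0.533/-0.360; half-tol=0.267, Σhalf²=0.103422
  -C: nom -28.800 → Σnom=25.200; wc +0.240/-0.016 → slack +0.773/-0.376; half-tol=0.128, Σhalf²=0.119806
  +D: nom +30.000 → Σnom=55.200; wc +0.330/-0.022 → slack +1.103/-0.398; half-tol=0.176, Σhalf²=0.150782
  +E: nom +12.500 → Σnom=67.700; wc +0.250/-0.250 → slack +1.353/-0.648; half-tol=0.250, Σhalf²=0.213282
  +F: nom +27.400 → Σnom=95.100; wc +0.170/-0.370 → slack +1.523/-1.018; half-tol=0.270, Σhalf²=0.286182
  -G: nom -13.000 → Σnom=82.100; wc +0.160/-0.160 → slack +1.683/-1.178; half-tol=0.160, Σhalf²=0.311782
Nominal = 82.100. Worst-case = [82.100 - 1.178, 82.100 + 1.683] = [80.922, 83.783]. RSS = √0.311782 = 0.558.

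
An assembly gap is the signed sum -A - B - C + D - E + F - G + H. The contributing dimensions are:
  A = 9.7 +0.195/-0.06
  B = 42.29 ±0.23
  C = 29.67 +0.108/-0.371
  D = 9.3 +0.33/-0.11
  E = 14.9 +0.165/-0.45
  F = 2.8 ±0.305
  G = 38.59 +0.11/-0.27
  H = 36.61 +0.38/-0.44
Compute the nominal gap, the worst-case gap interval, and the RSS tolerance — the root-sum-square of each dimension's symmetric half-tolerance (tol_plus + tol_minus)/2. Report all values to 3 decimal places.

Stack each dimension's contribution:
  -A: nom -9.700 → Σnom=-9.700; wc +0.060/-0.195 → slack +0.060/-0.195; half-tol=0.128, Σhalf²=0.016256
  -B: nom -42.290 → Σnom=-51.990; wc +0.230/-0.230 → slack +0.290/-0.425; half-tol=0.230, Σhalf²=0.069156
  -C: nom -29.670 → Σnom=-81.660; wc +0.371/-0.108 → slack +0.661/-0.533; half-tol=0.239, Σhalf²=0.126517
  +D: nom +9.300 → Σnom=-72.360; wc +0.330/-0.110 → slack +0.991/-0.643; half-tol=0.220, Σhalf²=0.174917
  -E: nom -14.900 → Σnom=-87.260; wc +0.450/-0.165 → slack +1.441/-0.808; half-tol=0.307, Σhalf²=0.269473
  +F: nom +2.800 → Σnom=-84.460; wc +0.305/-0.305 → slack +1.746/-1.113; half-tol=0.305, Σhalf²=0.362498
  -G: nom -38.590 → Σnom=-123.050; wc +0.270/-0.110 → slack +2.016/-1.223; half-tol=0.190, Σhalf²=0.398598
  +H: nom +36.610 → Σnom=-86.440; wc +0.380/-0.440 → slack +2.396/-1.663; half-tol=0.410, Σhalf²=0.566698
Nominal = -86.440. Worst-case = [-86.440 - 1.663, -86.440 + 2.396] = [-88.103, -84.044]. RSS = √0.566698 = 0.753.

nominal=-86.440 wc=[-88.103,-84.044] rss=0.753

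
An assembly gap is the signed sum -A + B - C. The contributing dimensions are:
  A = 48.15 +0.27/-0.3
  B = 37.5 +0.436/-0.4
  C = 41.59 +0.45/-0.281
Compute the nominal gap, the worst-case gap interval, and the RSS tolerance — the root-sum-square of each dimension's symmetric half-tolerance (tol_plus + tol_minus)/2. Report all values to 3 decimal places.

Stack each dimension's contribution:
  -A: nom -48.150 → Σnom=-48.150; wc +0.300/-0.270 → slack +0.300/-0.270; half-tol=0.285, Σhalf²=0.081225
  +B: nom +37.500 → Σnom=-10.650; wc +0.436/-0.400 → slack +0.736/-0.670; half-tol=0.418, Σhalf²=0.255949
  -C: nom -41.590 → Σnom=-52.240; wc +0.281/-0.450 → slack +1.017/-1.120; half-tol=0.366, Σhalf²=0.389539
Nominal = -52.240. Worst-case = [-52.240 - 1.120, -52.240 + 1.017] = [-53.360, -51.223]. RSS = √0.389539 = 0.624.

nominal=-52.240 wc=[-53.360,-51.223] rss=0.624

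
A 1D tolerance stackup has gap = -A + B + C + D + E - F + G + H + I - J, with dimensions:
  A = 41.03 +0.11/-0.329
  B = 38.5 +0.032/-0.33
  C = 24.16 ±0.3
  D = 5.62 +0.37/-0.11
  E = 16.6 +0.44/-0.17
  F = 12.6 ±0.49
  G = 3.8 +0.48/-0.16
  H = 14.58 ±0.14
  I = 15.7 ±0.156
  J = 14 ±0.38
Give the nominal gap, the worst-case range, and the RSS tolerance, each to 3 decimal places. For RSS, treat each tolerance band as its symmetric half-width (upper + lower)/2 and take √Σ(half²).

nominal=51.330 wc=[48.984,54.447] rss=0.923

Stack each dimension's contribution:
  -A: nom -41.030 → Σnom=-41.030; wc +0.329/-0.110 → slack +0.329/-0.110; half-tol=0.220, Σhalf²=0.048180
  +B: nom +38.500 → Σnom=-2.530; wc +0.032/-0.330 → slack +0.361/-0.440; half-tol=0.181, Σhalf²=0.080941
  +C: nom +24.160 → Σnom=21.630; wc +0.300/-0.300 → slack +0.661/-0.740; half-tol=0.300, Σhalf²=0.170941
  +D: nom +5.620 → Σnom=27.250; wc +0.370/-0.110 → slack +1.031/-0.850; half-tol=0.240, Σhalf²=0.228541
  +E: nom +16.600 → Σnom=43.850; wc +0.440/-0.170 → slack +1.471/-1.020; half-tol=0.305, Σhalf²=0.321566
  -F: nom -12.600 → Σnom=31.250; wc +0.490/-0.490 → slack +1.961/-1.510; half-tol=0.490, Σhalf²=0.561666
  +G: nom +3.800 → Σnom=35.050; wc +0.480/-0.160 → slack +2.441/-1.670; half-tol=0.320, Σhalf²=0.664066
  +H: nom +14.580 → Σnom=49.630; wc +0.140/-0.140 → slack +2.581/-1.810; half-tol=0.140, Σhalf²=0.683666
  +I: nom +15.700 → Σnom=65.330; wc +0.156/-0.156 → slack +2.737/-1.966; half-tol=0.156, Σhalf²=0.708002
  -J: nom -14.000 → Σnom=51.330; wc +0.380/-0.380 → slack +3.117/-2.346; half-tol=0.380, Σhalf²=0.852402
Nominal = 51.330. Worst-case = [51.330 - 2.346, 51.330 + 3.117] = [48.984, 54.447]. RSS = √0.852402 = 0.923.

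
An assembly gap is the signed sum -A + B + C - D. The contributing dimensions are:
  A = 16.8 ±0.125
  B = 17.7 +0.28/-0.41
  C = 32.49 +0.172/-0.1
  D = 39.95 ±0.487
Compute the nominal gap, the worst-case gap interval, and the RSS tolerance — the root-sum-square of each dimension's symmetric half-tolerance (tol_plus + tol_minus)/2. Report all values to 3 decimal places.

nominal=-6.560 wc=[-7.682,-5.496] rss=0.625

Stack each dimension's contribution:
  -A: nom -16.800 → Σnom=-16.800; wc +0.125/-0.125 → slack +0.125/-0.125; half-tol=0.125, Σhalf²=0.015625
  +B: nom +17.700 → Σnom=0.900; wc +0.280/-0.410 → slack +0.405/-0.535; half-tol=0.345, Σhalf²=0.134650
  +C: nom +32.490 → Σnom=33.390; wc +0.172/-0.100 → slack +0.577/-0.635; half-tol=0.136, Σhalf²=0.153146
  -D: nom -39.950 → Σnom=-6.560; wc +0.487/-0.487 → slack +1.064/-1.122; half-tol=0.487, Σhalf²=0.390315
Nominal = -6.560. Worst-case = [-6.560 - 1.122, -6.560 + 1.064] = [-7.682, -5.496]. RSS = √0.390315 = 0.625.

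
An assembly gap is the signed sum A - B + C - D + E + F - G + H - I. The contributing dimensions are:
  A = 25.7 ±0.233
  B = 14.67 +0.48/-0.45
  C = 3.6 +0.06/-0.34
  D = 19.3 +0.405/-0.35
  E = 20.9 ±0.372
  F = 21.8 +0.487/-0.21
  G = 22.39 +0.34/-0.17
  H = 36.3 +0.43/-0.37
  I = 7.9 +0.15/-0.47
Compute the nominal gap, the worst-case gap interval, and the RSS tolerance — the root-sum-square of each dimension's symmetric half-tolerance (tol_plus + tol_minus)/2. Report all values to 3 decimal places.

Stack each dimension's contribution:
  +A: nom +25.700 → Σnom=25.700; wc +0.233/-0.233 → slack +0.233/-0.233; half-tol=0.233, Σhalf²=0.054289
  -B: nom -14.670 → Σnom=11.030; wc +0.450/-0.480 → slack +0.683/-0.713; half-tol=0.465, Σhalf²=0.270514
  +C: nom +3.600 → Σnom=14.630; wc +0.060/-0.340 → slack +0.743/-1.053; half-tol=0.200, Σhalf²=0.310514
  -D: nom -19.300 → Σnom=-4.670; wc +0.350/-0.405 → slack +1.093/-1.458; half-tol=0.378, Σhalf²=0.453020
  +E: nom +20.900 → Σnom=16.230; wc +0.372/-0.372 → slack +1.465/-1.830; half-tol=0.372, Σhalf²=0.591404
  +F: nom +21.800 → Σnom=38.030; wc +0.487/-0.210 → slack +1.952/-2.040; half-tol=0.348, Σhalf²=0.712857
  -G: nom -22.390 → Σnom=15.640; wc +0.170/-0.340 → slack +2.122/-2.380; half-tol=0.255, Σhalf²=0.777882
  +H: nom +36.300 → Σnom=51.940; wc +0.430/-0.370 → slack +2.552/-2.750; half-tol=0.400, Σhalf²=0.937882
  -I: nom -7.900 → Σnom=44.040; wc +0.470/-0.150 → slack +3.022/-2.900; half-tol=0.310, Σhalf²=1.033982
Nominal = 44.040. Worst-case = [44.040 - 2.900, 44.040 + 3.022] = [41.140, 47.062]. RSS = √1.033982 = 1.017.

nominal=44.040 wc=[41.140,47.062] rss=1.017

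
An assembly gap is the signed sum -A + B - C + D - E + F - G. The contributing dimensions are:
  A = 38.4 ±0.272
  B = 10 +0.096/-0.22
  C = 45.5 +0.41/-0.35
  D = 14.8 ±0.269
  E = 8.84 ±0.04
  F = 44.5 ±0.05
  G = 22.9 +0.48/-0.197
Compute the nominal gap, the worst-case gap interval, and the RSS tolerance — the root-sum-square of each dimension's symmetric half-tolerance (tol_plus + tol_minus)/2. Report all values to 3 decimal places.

nominal=-46.340 wc=[-48.081,-45.066] rss=0.659

Stack each dimension's contribution:
  -A: nom -38.400 → Σnom=-38.400; wc +0.272/-0.272 → slack +0.272/-0.272; half-tol=0.272, Σhalf²=0.073984
  +B: nom +10.000 → Σnom=-28.400; wc +0.096/-0.220 → slack +0.368/-0.492; half-tol=0.158, Σhalf²=0.098948
  -C: nom -45.500 → Σnom=-73.900; wc +0.350/-0.410 → slack +0.718/-0.902; half-tol=0.380, Σhalf²=0.243348
  +D: nom +14.800 → Σnom=-59.100; wc +0.269/-0.269 → slack +0.987/-1.171; half-tol=0.269, Σhalf²=0.315709
  -E: nom -8.840 → Σnom=-67.940; wc +0.040/-0.040 → slack +1.027/-1.211; half-tol=0.040, Σhalf²=0.317309
  +F: nom +44.500 → Σnom=-23.440; wc +0.050/-0.050 → slack +1.077/-1.261; half-tol=0.050, Σhalf²=0.319809
  -G: nom -22.900 → Σnom=-46.340; wc +0.197/-0.480 → slack +1.274/-1.741; half-tol=0.339, Σhalf²=0.434391
Nominal = -46.340. Worst-case = [-46.340 - 1.741, -46.340 + 1.274] = [-48.081, -45.066]. RSS = √0.434391 = 0.659.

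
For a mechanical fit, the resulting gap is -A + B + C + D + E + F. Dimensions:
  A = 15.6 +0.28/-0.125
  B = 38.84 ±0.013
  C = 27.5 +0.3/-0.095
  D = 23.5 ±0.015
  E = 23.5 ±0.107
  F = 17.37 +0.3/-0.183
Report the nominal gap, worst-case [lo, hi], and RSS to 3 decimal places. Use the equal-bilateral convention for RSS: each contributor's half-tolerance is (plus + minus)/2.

nominal=115.110 wc=[114.417,115.970] rss=0.388

Stack each dimension's contribution:
  -A: nom -15.600 → Σnom=-15.600; wc +0.125/-0.280 → slack +0.125/-0.280; half-tol=0.203, Σhalf²=0.041006
  +B: nom +38.840 → Σnom=23.240; wc +0.013/-0.013 → slack +0.138/-0.293; half-tol=0.013, Σhalf²=0.041175
  +C: nom +27.500 → Σnom=50.740; wc +0.300/-0.095 → slack +0.438/-0.388; half-tol=0.198, Σhalf²=0.080182
  +D: nom +23.500 → Σnom=74.240; wc +0.015/-0.015 → slack +0.453/-0.403; half-tol=0.015, Σhalf²=0.080407
  +E: nom +23.500 → Σnom=97.740; wc +0.107/-0.107 → slack +0.560/-0.510; half-tol=0.107, Σhalf²=0.091856
  +F: nom +17.370 → Σnom=115.110; wc +0.300/-0.183 → slack +0.860/-0.693; half-tol=0.241, Σhalf²=0.150178
Nominal = 115.110. Worst-case = [115.110 - 0.693, 115.110 + 0.860] = [114.417, 115.970]. RSS = √0.150178 = 0.388.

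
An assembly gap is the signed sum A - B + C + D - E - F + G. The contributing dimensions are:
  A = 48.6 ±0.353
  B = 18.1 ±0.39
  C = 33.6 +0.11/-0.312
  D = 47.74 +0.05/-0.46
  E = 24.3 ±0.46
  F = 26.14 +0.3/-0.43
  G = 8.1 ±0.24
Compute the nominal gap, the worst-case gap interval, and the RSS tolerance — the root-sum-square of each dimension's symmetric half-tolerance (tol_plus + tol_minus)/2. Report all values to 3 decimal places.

nominal=69.500 wc=[66.985,71.533] rss=0.888

Stack each dimension's contribution:
  +A: nom +48.600 → Σnom=48.600; wc +0.353/-0.353 → slack +0.353/-0.353; half-tol=0.353, Σhalf²=0.124609
  -B: nom -18.100 → Σnom=30.500; wc +0.390/-0.390 → slack +0.743/-0.743; half-tol=0.390, Σhalf²=0.276709
  +C: nom +33.600 → Σnom=64.100; wc +0.110/-0.312 → slack +0.853/-1.055; half-tol=0.211, Σhalf²=0.321230
  +D: nom +47.740 → Σnom=111.840; wc +0.050/-0.460 → slack +0.903/-1.515; half-tol=0.255, Σhalf²=0.386255
  -E: nom -24.300 → Σnom=87.540; wc +0.460/-0.460 → slack +1.363/-1.975; half-tol=0.460, Σhalf²=0.597855
  -F: nom -26.140 → Σnom=61.400; wc +0.430/-0.300 → slack +1.793/-2.275; half-tol=0.365, Σhalf²=0.731080
  +G: nom +8.100 → Σnom=69.500; wc +0.240/-0.240 → slack +2.033/-2.515; half-tol=0.240, Σhalf²=0.788680
Nominal = 69.500. Worst-case = [69.500 - 2.515, 69.500 + 2.033] = [66.985, 71.533]. RSS = √0.788680 = 0.888.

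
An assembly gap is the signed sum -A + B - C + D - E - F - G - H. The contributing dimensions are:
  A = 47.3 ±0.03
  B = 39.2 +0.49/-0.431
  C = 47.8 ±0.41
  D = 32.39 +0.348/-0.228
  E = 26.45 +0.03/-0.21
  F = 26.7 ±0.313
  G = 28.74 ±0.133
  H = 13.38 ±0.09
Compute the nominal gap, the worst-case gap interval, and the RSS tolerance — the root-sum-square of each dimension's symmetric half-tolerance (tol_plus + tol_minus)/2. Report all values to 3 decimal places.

nominal=-118.780 wc=[-120.445,-116.756] rss=0.776

Stack each dimension's contribution:
  -A: nom -47.300 → Σnom=-47.300; wc +0.030/-0.030 → slack +0.030/-0.030; half-tol=0.030, Σhalf²=0.000900
  +B: nom +39.200 → Σnom=-8.100; wc +0.490/-0.431 → slack +0.520/-0.461; half-tol=0.461, Σhalf²=0.212960
  -C: nom -47.800 → Σnom=-55.900; wc +0.410/-0.410 → slack +0.930/-0.871; half-tol=0.410, Σhalf²=0.381060
  +D: nom +32.390 → Σnom=-23.510; wc +0.348/-0.228 → slack +1.278/-1.099; half-tol=0.288, Σhalf²=0.464004
  -E: nom -26.450 → Σnom=-49.960; wc +0.210/-0.030 → slack +1.488/-1.129; half-tol=0.120, Σhalf²=0.478404
  -F: nom -26.700 → Σnom=-76.660; wc +0.313/-0.313 → slack +1.801/-1.442; half-tol=0.313, Σhalf²=0.576373
  -G: nom -28.740 → Σnom=-105.400; wc +0.133/-0.133 → slack +1.934/-1.575; half-tol=0.133, Σhalf²=0.594062
  -H: nom -13.380 → Σnom=-118.780; wc +0.090/-0.090 → slack +2.024/-1.665; half-tol=0.090, Σhalf²=0.602162
Nominal = -118.780. Worst-case = [-118.780 - 1.665, -118.780 + 2.024] = [-120.445, -116.756]. RSS = √0.602162 = 0.776.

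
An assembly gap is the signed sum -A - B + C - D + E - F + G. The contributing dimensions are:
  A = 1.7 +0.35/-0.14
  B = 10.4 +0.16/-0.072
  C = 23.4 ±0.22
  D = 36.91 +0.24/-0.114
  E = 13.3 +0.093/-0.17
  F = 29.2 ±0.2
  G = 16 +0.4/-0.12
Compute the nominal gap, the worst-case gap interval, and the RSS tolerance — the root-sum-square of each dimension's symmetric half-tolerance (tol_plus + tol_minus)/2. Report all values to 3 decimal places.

Stack each dimension's contribution:
  -A: nom -1.700 → Σnom=-1.700; wc +0.140/-0.350 → slack +0.140/-0.350; half-tol=0.245, Σhalf²=0.060025
  -B: nom -10.400 → Σnom=-12.100; wc +0.072/-0.160 → slack +0.212/-0.510; half-tol=0.116, Σhalf²=0.073481
  +C: nom +23.400 → Σnom=11.300; wc +0.220/-0.220 → slack +0.432/-0.730; half-tol=0.220, Σhalf²=0.121881
  -D: nom -36.910 → Σnom=-25.610; wc +0.114/-0.240 → slack +0.546/-0.970; half-tol=0.177, Σhalf²=0.153210
  +E: nom +13.300 → Σnom=-12.310; wc +0.093/-0.170 → slack +0.639/-1.140; half-tol=0.132, Σhalf²=0.170502
  -F: nom -29.200 → Σnom=-41.510; wc +0.200/-0.200 → slack +0.839/-1.340; half-tol=0.200, Σhalf²=0.210502
  +G: nom +16.000 → Σnom=-25.510; wc +0.400/-0.120 → slack +1.239/-1.460; half-tol=0.260, Σhalf²=0.278102
Nominal = -25.510. Worst-case = [-25.510 - 1.460, -25.510 + 1.239] = [-26.970, -24.271]. RSS = √0.278102 = 0.527.

nominal=-25.510 wc=[-26.970,-24.271] rss=0.527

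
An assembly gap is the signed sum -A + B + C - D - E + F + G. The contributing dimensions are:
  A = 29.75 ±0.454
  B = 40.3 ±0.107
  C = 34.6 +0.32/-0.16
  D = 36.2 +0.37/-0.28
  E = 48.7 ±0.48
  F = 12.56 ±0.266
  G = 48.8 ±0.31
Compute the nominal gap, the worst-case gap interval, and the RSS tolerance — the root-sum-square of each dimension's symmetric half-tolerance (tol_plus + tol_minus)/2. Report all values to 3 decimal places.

Stack each dimension's contribution:
  -A: nom -29.750 → Σnom=-29.750; wc +0.454/-0.454 → slack +0.454/-0.454; half-tol=0.454, Σhalf²=0.206116
  +B: nom +40.300 → Σnom=10.550; wc +0.107/-0.107 → slack +0.561/-0.561; half-tol=0.107, Σhalf²=0.217565
  +C: nom +34.600 → Σnom=45.150; wc +0.320/-0.160 → slack +0.881/-0.721; half-tol=0.240, Σhalf²=0.275165
  -D: nom -36.200 → Σnom=8.950; wc +0.280/-0.370 → slack +1.161/-1.091; half-tol=0.325, Σhalf²=0.380790
  -E: nom -48.700 → Σnom=-39.750; wc +0.480/-0.480 → slack +1.641/-1.571; half-tol=0.480, Σhalf²=0.611190
  +F: nom +12.560 → Σnom=-27.190; wc +0.266/-0.266 → slack +1.907/-1.837; half-tol=0.266, Σhalf²=0.681946
  +G: nom +48.800 → Σnom=21.610; wc +0.310/-0.310 → slack +2.217/-2.147; half-tol=0.310, Σhalf²=0.778046
Nominal = 21.610. Worst-case = [21.610 - 2.147, 21.610 + 2.217] = [19.463, 23.827]. RSS = √0.778046 = 0.882.

nominal=21.610 wc=[19.463,23.827] rss=0.882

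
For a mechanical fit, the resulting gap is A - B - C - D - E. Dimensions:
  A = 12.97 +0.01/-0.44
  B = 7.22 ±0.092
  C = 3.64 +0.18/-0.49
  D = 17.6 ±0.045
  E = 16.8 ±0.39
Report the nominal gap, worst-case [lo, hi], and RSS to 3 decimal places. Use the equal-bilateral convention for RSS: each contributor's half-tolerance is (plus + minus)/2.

nominal=-32.290 wc=[-33.437,-31.263] rss=0.570

Stack each dimension's contribution:
  +A: nom +12.970 → Σnom=12.970; wc +0.010/-0.440 → slack +0.010/-0.440; half-tol=0.225, Σhalf²=0.050625
  -B: nom -7.220 → Σnom=5.750; wc +0.092/-0.092 → slack +0.102/-0.532; half-tol=0.092, Σhalf²=0.059089
  -C: nom -3.640 → Σnom=2.110; wc +0.490/-0.180 → slack +0.592/-0.712; half-tol=0.335, Σhalf²=0.171314
  -D: nom -17.600 → Σnom=-15.490; wc +0.045/-0.045 → slack +0.637/-0.757; half-tol=0.045, Σhalf²=0.173339
  -E: nom -16.800 → Σnom=-32.290; wc +0.390/-0.390 → slack +1.027/-1.147; half-tol=0.390, Σhalf²=0.325439
Nominal = -32.290. Worst-case = [-32.290 - 1.147, -32.290 + 1.027] = [-33.437, -31.263]. RSS = √0.325439 = 0.570.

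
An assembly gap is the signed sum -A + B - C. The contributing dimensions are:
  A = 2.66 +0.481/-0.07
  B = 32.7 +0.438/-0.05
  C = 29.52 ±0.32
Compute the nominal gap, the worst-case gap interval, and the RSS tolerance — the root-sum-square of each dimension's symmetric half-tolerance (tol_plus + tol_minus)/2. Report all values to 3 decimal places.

Stack each dimension's contribution:
  -A: nom -2.660 → Σnom=-2.660; wc +0.070/-0.481 → slack +0.070/-0.481; half-tol=0.275, Σhalf²=0.075900
  +B: nom +32.700 → Σnom=30.040; wc +0.438/-0.050 → slack +0.508/-0.531; half-tol=0.244, Σhalf²=0.135436
  -C: nom -29.520 → Σnom=0.520; wc +0.320/-0.320 → slack +0.828/-0.851; half-tol=0.320, Σhalf²=0.237836
Nominal = 0.520. Worst-case = [0.520 - 0.851, 0.520 + 0.828] = [-0.331, 1.348]. RSS = √0.237836 = 0.488.

nominal=0.520 wc=[-0.331,1.348] rss=0.488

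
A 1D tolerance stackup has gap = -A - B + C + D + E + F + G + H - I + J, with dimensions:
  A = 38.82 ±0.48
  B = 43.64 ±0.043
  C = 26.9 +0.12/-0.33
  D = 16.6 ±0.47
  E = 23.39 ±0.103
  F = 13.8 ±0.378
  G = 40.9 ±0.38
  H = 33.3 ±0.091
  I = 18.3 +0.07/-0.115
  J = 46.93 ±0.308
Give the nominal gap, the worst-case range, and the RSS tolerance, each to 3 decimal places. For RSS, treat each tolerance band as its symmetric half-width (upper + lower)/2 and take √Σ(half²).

nominal=101.060 wc=[98.407,103.548] rss=0.956

Stack each dimension's contribution:
  -A: nom -38.820 → Σnom=-38.820; wc +0.480/-0.480 → slack +0.480/-0.480; half-tol=0.480, Σhalf²=0.230400
  -B: nom -43.640 → Σnom=-82.460; wc +0.043/-0.043 → slack +0.523/-0.523; half-tol=0.043, Σhalf²=0.232249
  +C: nom +26.900 → Σnom=-55.560; wc +0.120/-0.330 → slack +0.643/-0.853; half-tol=0.225, Σhalf²=0.282874
  +D: nom +16.600 → Σnom=-38.960; wc +0.470/-0.470 → slack +1.113/-1.323; half-tol=0.470, Σhalf²=0.503774
  +E: nom +23.390 → Σnom=-15.570; wc +0.103/-0.103 → slack +1.216/-1.426; half-tol=0.103, Σhalf²=0.514383
  +F: nom +13.800 → Σnom=-1.770; wc +0.378/-0.378 → slack +1.594/-1.804; half-tol=0.378, Σhalf²=0.657267
  +G: nom +40.900 → Σnom=39.130; wc +0.380/-0.380 → slack +1.974/-2.184; half-tol=0.380, Σhalf²=0.801667
  +H: nom +33.300 → Σnom=72.430; wc +0.091/-0.091 → slack +2.065/-2.275; half-tol=0.091, Σhalf²=0.809948
  -I: nom -18.300 → Σnom=54.130; wc +0.115/-0.070 → slack +2.180/-2.345; half-tol=0.092, Σhalf²=0.818504
  +J: nom +46.930 → Σnom=101.060; wc +0.308/-0.308 → slack +2.488/-2.653; half-tol=0.308, Σhalf²=0.913368
Nominal = 101.060. Worst-case = [101.060 - 2.653, 101.060 + 2.488] = [98.407, 103.548]. RSS = √0.913368 = 0.956.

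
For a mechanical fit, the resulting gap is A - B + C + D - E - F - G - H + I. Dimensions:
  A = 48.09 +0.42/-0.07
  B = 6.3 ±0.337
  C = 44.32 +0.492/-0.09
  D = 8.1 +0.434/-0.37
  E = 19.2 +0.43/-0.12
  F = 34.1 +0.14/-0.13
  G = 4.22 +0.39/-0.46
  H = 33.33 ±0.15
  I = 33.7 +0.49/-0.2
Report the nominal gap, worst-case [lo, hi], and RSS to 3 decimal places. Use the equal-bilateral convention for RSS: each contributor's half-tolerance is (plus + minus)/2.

Stack each dimension's contribution:
  +A: nom +48.090 → Σnom=48.090; wc +0.420/-0.070 → slack +0.420/-0.070; half-tol=0.245, Σhalf²=0.060025
  -B: nom -6.300 → Σnom=41.790; wc +0.337/-0.337 → slack +0.757/-0.407; half-tol=0.337, Σhalf²=0.173594
  +C: nom +44.320 → Σnom=86.110; wc +0.492/-0.090 → slack +1.249/-0.497; half-tol=0.291, Σhalf²=0.258275
  +D: nom +8.100 → Σnom=94.210; wc +0.434/-0.370 → slack +1.683/-0.867; half-tol=0.402, Σhalf²=0.419879
  -E: nom -19.200 → Σnom=75.010; wc +0.120/-0.430 → slack +1.803/-1.297; half-tol=0.275, Σhalf²=0.495504
  -F: nom -34.100 → Σnom=40.910; wc +0.130/-0.140 → slack +1.933/-1.437; half-tol=0.135, Σhalf²=0.513729
  -G: nom -4.220 → Σnom=36.690; wc +0.460/-0.390 → slack +2.393/-1.827; half-tol=0.425, Σhalf²=0.694354
  -H: nom -33.330 → Σnom=3.360; wc +0.150/-0.150 → slack +2.543/-1.977; half-tol=0.150, Σhalf²=0.716854
  +I: nom +33.700 → Σnom=37.060; wc +0.490/-0.200 → slack +3.033/-2.177; half-tol=0.345, Σhalf²=0.835879
Nominal = 37.060. Worst-case = [37.060 - 2.177, 37.060 + 3.033] = [34.883, 40.093]. RSS = √0.835879 = 0.914.

nominal=37.060 wc=[34.883,40.093] rss=0.914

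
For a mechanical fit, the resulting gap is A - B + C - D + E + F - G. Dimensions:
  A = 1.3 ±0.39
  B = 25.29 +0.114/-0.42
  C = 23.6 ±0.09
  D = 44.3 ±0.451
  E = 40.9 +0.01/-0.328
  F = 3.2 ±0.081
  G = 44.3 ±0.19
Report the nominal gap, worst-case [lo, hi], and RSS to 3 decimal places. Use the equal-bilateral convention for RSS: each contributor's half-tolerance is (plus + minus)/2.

nominal=-44.890 wc=[-46.534,-43.258] rss=0.711

Stack each dimension's contribution:
  +A: nom +1.300 → Σnom=1.300; wc +0.390/-0.390 → slack +0.390/-0.390; half-tol=0.390, Σhalf²=0.152100
  -B: nom -25.290 → Σnom=-23.990; wc +0.420/-0.114 → slack +0.810/-0.504; half-tol=0.267, Σhalf²=0.223389
  +C: nom +23.600 → Σnom=-0.390; wc +0.090/-0.090 → slack +0.900/-0.594; half-tol=0.090, Σhalf²=0.231489
  -D: nom -44.300 → Σnom=-44.690; wc +0.451/-0.451 → slack +1.351/-1.045; half-tol=0.451, Σhalf²=0.434890
  +E: nom +40.900 → Σnom=-3.790; wc +0.010/-0.328 → slack +1.361/-1.373; half-tol=0.169, Σhalf²=0.463451
  +F: nom +3.200 → Σnom=-0.590; wc +0.081/-0.081 → slack +1.442/-1.454; half-tol=0.081, Σhalf²=0.470012
  -G: nom -44.300 → Σnom=-44.890; wc +0.190/-0.190 → slack +1.632/-1.644; half-tol=0.190, Σhalf²=0.506112
Nominal = -44.890. Worst-case = [-44.890 - 1.644, -44.890 + 1.632] = [-46.534, -43.258]. RSS = √0.506112 = 0.711.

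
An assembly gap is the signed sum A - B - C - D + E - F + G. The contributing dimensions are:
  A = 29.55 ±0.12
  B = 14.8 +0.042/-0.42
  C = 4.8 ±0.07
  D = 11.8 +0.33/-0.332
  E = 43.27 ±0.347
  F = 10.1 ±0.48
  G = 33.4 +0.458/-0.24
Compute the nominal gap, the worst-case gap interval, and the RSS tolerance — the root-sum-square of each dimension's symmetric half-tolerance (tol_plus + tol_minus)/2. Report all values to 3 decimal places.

Stack each dimension's contribution:
  +A: nom +29.550 → Σnom=29.550; wc +0.120/-0.120 → slack +0.120/-0.120; half-tol=0.120, Σhalf²=0.014400
  -B: nom -14.800 → Σnom=14.750; wc +0.420/-0.042 → slack +0.540/-0.162; half-tol=0.231, Σhalf²=0.067761
  -C: nom -4.800 → Σnom=9.950; wc +0.070/-0.070 → slack +0.610/-0.232; half-tol=0.070, Σhalf²=0.072661
  -D: nom -11.800 → Σnom=-1.850; wc +0.332/-0.330 → slack +0.942/-0.562; half-tol=0.331, Σhalf²=0.182222
  +E: nom +43.270 → Σnom=41.420; wc +0.347/-0.347 → slack +1.289/-0.909; half-tol=0.347, Σhalf²=0.302631
  -F: nom -10.100 → Σnom=31.320; wc +0.480/-0.480 → slack +1.769/-1.389; half-tol=0.480, Σhalf²=0.533031
  +G: nom +33.400 → Σnom=64.720; wc +0.458/-0.240 → slack +2.227/-1.629; half-tol=0.349, Σhalf²=0.654832
Nominal = 64.720. Worst-case = [64.720 - 1.629, 64.720 + 2.227] = [63.091, 66.947]. RSS = √0.654832 = 0.809.

nominal=64.720 wc=[63.091,66.947] rss=0.809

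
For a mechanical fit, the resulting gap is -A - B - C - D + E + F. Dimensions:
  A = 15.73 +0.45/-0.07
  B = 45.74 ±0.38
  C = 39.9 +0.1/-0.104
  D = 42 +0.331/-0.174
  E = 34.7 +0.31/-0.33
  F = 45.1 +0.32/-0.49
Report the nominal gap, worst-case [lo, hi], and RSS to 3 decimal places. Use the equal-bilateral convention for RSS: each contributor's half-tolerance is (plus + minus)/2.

nominal=-63.570 wc=[-65.651,-62.212] rss=0.743

Stack each dimension's contribution:
  -A: nom -15.730 → Σnom=-15.730; wc +0.070/-0.450 → slack +0.070/-0.450; half-tol=0.260, Σhalf²=0.067600
  -B: nom -45.740 → Σnom=-61.470; wc +0.380/-0.380 → slack +0.450/-0.830; half-tol=0.380, Σhalf²=0.212000
  -C: nom -39.900 → Σnom=-101.370; wc +0.104/-0.100 → slack +0.554/-0.930; half-tol=0.102, Σhalf²=0.222404
  -D: nom -42.000 → Σnom=-143.370; wc +0.174/-0.331 → slack +0.728/-1.261; half-tol=0.253, Σhalf²=0.286160
  +E: nom +34.700 → Σnom=-108.670; wc +0.310/-0.330 → slack +1.038/-1.591; half-tol=0.320, Σhalf²=0.388560
  +F: nom +45.100 → Σnom=-63.570; wc +0.320/-0.490 → slack +1.358/-2.081; half-tol=0.405, Σhalf²=0.552585
Nominal = -63.570. Worst-case = [-63.570 - 2.081, -63.570 + 1.358] = [-65.651, -62.212]. RSS = √0.552585 = 0.743.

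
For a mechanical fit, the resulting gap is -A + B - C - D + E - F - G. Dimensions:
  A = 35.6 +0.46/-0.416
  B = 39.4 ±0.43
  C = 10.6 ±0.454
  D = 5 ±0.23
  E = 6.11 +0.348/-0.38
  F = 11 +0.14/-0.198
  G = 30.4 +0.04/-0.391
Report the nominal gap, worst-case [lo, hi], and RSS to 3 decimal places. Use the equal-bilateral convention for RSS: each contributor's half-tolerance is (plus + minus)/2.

Stack each dimension's contribution:
  -A: nom -35.600 → Σnom=-35.600; wc +0.416/-0.460 → slack +0.416/-0.460; half-tol=0.438, Σhalf²=0.191844
  +B: nom +39.400 → Σnom=3.800; wc +0.430/-0.430 → slack +0.846/-0.890; half-tol=0.430, Σhalf²=0.376744
  -C: nom -10.600 → Σnom=-6.800; wc +0.454/-0.454 → slack +1.300/-1.344; half-tol=0.454, Σhalf²=0.582860
  -D: nom -5.000 → Σnom=-11.800; wc +0.230/-0.230 → slack +1.530/-1.574; half-tol=0.230, Σhalf²=0.635760
  +E: nom +6.110 → Σnom=-5.690; wc +0.348/-0.380 → slack +1.878/-1.954; half-tol=0.364, Σhalf²=0.768256
  -F: nom -11.000 → Σnom=-16.690; wc +0.198/-0.140 → slack +2.076/-2.094; half-tol=0.169, Σhalf²=0.796817
  -G: nom -30.400 → Σnom=-47.090; wc +0.391/-0.040 → slack +2.467/-2.134; half-tol=0.215, Σhalf²=0.843257
Nominal = -47.090. Worst-case = [-47.090 - 2.134, -47.090 + 2.467] = [-49.224, -44.623]. RSS = √0.843257 = 0.918.

nominal=-47.090 wc=[-49.224,-44.623] rss=0.918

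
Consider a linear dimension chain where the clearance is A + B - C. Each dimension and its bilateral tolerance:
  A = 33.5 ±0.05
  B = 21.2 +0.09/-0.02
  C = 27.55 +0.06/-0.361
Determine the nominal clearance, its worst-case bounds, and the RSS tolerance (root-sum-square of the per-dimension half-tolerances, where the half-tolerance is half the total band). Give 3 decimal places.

Stack each dimension's contribution:
  +A: nom +33.500 → Σnom=33.500; wc +0.050/-0.050 → slack +0.050/-0.050; half-tol=0.050, Σhalf²=0.002500
  +B: nom +21.200 → Σnom=54.700; wc +0.090/-0.020 → slack +0.140/-0.070; half-tol=0.055, Σhalf²=0.005525
  -C: nom -27.550 → Σnom=27.150; wc +0.361/-0.060 → slack +0.501/-0.130; half-tol=0.210, Σhalf²=0.049835
Nominal = 27.150. Worst-case = [27.150 - 0.130, 27.150 + 0.501] = [27.020, 27.651]. RSS = √0.049835 = 0.223.

nominal=27.150 wc=[27.020,27.651] rss=0.223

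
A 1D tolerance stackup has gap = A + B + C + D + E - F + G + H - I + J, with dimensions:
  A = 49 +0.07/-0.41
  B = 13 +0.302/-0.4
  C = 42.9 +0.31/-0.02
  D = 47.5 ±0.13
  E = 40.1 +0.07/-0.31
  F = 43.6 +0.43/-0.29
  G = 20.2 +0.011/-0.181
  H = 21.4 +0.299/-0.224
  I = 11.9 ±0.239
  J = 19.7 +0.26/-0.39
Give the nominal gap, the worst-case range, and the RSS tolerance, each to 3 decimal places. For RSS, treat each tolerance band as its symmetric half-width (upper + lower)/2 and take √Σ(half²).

nominal=198.300 wc=[195.566,200.281] rss=0.794

Stack each dimension's contribution:
  +A: nom +49.000 → Σnom=49.000; wc +0.070/-0.410 → slack +0.070/-0.410; half-tol=0.240, Σhalf²=0.057600
  +B: nom +13.000 → Σnom=62.000; wc +0.302/-0.400 → slack +0.372/-0.810; half-tol=0.351, Σhalf²=0.180801
  +C: nom +42.900 → Σnom=104.900; wc +0.310/-0.020 → slack +0.682/-0.830; half-tol=0.165, Σhalf²=0.208026
  +D: nom +47.500 → Σnom=152.400; wc +0.130/-0.130 → slack +0.812/-0.960; half-tol=0.130, Σhalf²=0.224926
  +E: nom +40.100 → Σnom=192.500; wc +0.070/-0.310 → slack +0.882/-1.270; half-tol=0.190, Σhalf²=0.261026
  -F: nom -43.600 → Σnom=148.900; wc +0.290/-0.430 → slack +1.172/-1.700; half-tol=0.360, Σhalf²=0.390626
  +G: nom +20.200 → Σnom=169.100; wc +0.011/-0.181 → slack +1.183/-1.881; half-tol=0.096, Σhalf²=0.399842
  +H: nom +21.400 → Σnom=190.500; wc +0.299/-0.224 → slack +1.482/-2.105; half-tol=0.262, Σhalf²=0.468224
  -I: nom -11.900 → Σnom=178.600; wc +0.239/-0.239 → slack +1.721/-2.344; half-tol=0.239, Σhalf²=0.525345
  +J: nom +19.700 → Σnom=198.300; wc +0.260/-0.390 → slack +1.981/-2.734; half-tol=0.325, Σhalf²=0.630970
Nominal = 198.300. Worst-case = [198.300 - 2.734, 198.300 + 1.981] = [195.566, 200.281]. RSS = √0.630970 = 0.794.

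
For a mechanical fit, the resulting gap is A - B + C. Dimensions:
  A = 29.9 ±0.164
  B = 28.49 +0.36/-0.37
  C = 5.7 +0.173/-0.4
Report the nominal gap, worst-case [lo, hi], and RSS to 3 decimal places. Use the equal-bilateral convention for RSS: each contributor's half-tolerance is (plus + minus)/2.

nominal=7.110 wc=[6.186,7.817] rss=0.492

Stack each dimension's contribution:
  +A: nom +29.900 → Σnom=29.900; wc +0.164/-0.164 → slack +0.164/-0.164; half-tol=0.164, Σhalf²=0.026896
  -B: nom -28.490 → Σnom=1.410; wc +0.370/-0.360 → slack +0.534/-0.524; half-tol=0.365, Σhalf²=0.160121
  +C: nom +5.700 → Σnom=7.110; wc +0.173/-0.400 → slack +0.707/-0.924; half-tol=0.286, Σhalf²=0.242203
Nominal = 7.110. Worst-case = [7.110 - 0.924, 7.110 + 0.707] = [6.186, 7.817]. RSS = √0.242203 = 0.492.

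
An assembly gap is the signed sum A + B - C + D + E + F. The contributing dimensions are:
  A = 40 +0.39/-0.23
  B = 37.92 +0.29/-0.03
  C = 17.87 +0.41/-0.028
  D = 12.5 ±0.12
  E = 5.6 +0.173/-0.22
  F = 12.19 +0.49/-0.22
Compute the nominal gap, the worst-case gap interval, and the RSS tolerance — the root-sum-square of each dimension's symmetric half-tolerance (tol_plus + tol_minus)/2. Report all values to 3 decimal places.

Stack each dimension's contribution:
  +A: nom +40.000 → Σnom=40.000; wc +0.390/-0.230 → slack +0.390/-0.230; half-tol=0.310, Σhalf²=0.096100
  +B: nom +37.920 → Σnom=77.920; wc +0.290/-0.030 → slack +0.680/-0.260; half-tol=0.160, Σhalf²=0.121700
  -C: nom -17.870 → Σnom=60.050; wc +0.028/-0.410 → slack +0.708/-0.670; half-tol=0.219, Σhalf²=0.169661
  +D: nom +12.500 → Σnom=72.550; wc +0.120/-0.120 → slack +0.828/-0.790; half-tol=0.120, Σhalf²=0.184061
  +E: nom +5.600 → Σnom=78.150; wc +0.173/-0.220 → slack +1.001/-1.010; half-tol=0.197, Σhalf²=0.222673
  +F: nom +12.190 → Σnom=90.340; wc +0.490/-0.220 → slack +1.491/-1.230; half-tol=0.355, Σhalf²=0.348698
Nominal = 90.340. Worst-case = [90.340 - 1.230, 90.340 + 1.491] = [89.110, 91.831]. RSS = √0.348698 = 0.591.

nominal=90.340 wc=[89.110,91.831] rss=0.591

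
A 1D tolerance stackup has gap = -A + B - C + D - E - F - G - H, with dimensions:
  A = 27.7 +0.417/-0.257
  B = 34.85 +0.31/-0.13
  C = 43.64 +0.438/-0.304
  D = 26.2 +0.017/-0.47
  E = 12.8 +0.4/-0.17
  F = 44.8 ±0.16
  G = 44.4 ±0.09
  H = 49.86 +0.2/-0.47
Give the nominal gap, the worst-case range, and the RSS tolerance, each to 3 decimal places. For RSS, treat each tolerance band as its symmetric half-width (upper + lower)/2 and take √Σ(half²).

Stack each dimension's contribution:
  -A: nom -27.700 → Σnom=-27.700; wc +0.257/-0.417 → slack +0.257/-0.417; half-tol=0.337, Σhalf²=0.113569
  +B: nom +34.850 → Σnom=7.150; wc +0.310/-0.130 → slack +0.567/-0.547; half-tol=0.220, Σhalf²=0.161969
  -C: nom -43.640 → Σnom=-36.490; wc +0.304/-0.438 → slack +0.871/-0.985; half-tol=0.371, Σhalf²=0.299610
  +D: nom +26.200 → Σnom=-10.290; wc +0.017/-0.470 → slack +0.888/-1.455; half-tol=0.243, Σhalf²=0.358902
  -E: nom -12.800 → Σnom=-23.090; wc +0.170/-0.400 → slack +1.058/-1.855; half-tol=0.285, Σhalf²=0.440127
  -F: nom -44.800 → Σnom=-67.890; wc +0.160/-0.160 → slack +1.218/-2.015; half-tol=0.160, Σhalf²=0.465727
  -G: nom -44.400 → Σnom=-112.290; wc +0.090/-0.090 → slack +1.308/-2.105; half-tol=0.090, Σhalf²=0.473827
  -H: nom -49.860 → Σnom=-162.150; wc +0.470/-0.200 → slack +1.778/-2.305; half-tol=0.335, Σhalf²=0.586052
Nominal = -162.150. Worst-case = [-162.150 - 2.305, -162.150 + 1.778] = [-164.455, -160.372]. RSS = √0.586052 = 0.766.

nominal=-162.150 wc=[-164.455,-160.372] rss=0.766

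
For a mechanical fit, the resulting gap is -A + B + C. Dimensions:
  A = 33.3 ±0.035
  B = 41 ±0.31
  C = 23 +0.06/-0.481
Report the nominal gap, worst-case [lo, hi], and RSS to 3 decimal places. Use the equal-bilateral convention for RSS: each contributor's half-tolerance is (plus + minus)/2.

nominal=30.700 wc=[29.874,31.105] rss=0.413

Stack each dimension's contribution:
  -A: nom -33.300 → Σnom=-33.300; wc +0.035/-0.035 → slack +0.035/-0.035; half-tol=0.035, Σhalf²=0.001225
  +B: nom +41.000 → Σnom=7.700; wc +0.310/-0.310 → slack +0.345/-0.345; half-tol=0.310, Σhalf²=0.097325
  +C: nom +23.000 → Σnom=30.700; wc +0.060/-0.481 → slack +0.405/-0.826; half-tol=0.270, Σhalf²=0.170495
Nominal = 30.700. Worst-case = [30.700 - 0.826, 30.700 + 0.405] = [29.874, 31.105]. RSS = √0.170495 = 0.413.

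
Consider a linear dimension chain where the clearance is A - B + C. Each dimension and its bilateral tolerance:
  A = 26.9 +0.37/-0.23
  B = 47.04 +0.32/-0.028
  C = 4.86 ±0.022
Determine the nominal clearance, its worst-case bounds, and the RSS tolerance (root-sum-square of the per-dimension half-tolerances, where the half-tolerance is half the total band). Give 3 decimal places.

Stack each dimension's contribution:
  +A: nom +26.900 → Σnom=26.900; wc +0.370/-0.230 → slack +0.370/-0.230; half-tol=0.300, Σhalf²=0.090000
  -B: nom -47.040 → Σnom=-20.140; wc +0.028/-0.320 → slack +0.398/-0.550; half-tol=0.174, Σhalf²=0.120276
  +C: nom +4.860 → Σnom=-15.280; wc +0.022/-0.022 → slack +0.420/-0.572; half-tol=0.022, Σhalf²=0.120760
Nominal = -15.280. Worst-case = [-15.280 - 0.572, -15.280 + 0.420] = [-15.852, -14.860]. RSS = √0.120760 = 0.348.

nominal=-15.280 wc=[-15.852,-14.860] rss=0.348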